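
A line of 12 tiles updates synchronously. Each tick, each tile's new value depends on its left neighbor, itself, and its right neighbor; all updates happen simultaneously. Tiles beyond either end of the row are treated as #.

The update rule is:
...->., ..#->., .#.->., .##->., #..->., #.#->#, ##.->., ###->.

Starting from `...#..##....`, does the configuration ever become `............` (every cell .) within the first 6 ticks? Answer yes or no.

tick 1: ............
all cells are . at tick 1

yes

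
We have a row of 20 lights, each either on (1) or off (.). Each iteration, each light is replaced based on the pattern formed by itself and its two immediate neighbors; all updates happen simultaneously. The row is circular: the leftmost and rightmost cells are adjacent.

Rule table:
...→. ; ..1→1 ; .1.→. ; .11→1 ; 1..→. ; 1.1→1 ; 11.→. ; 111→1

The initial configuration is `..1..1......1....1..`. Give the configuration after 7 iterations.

.1..1......1....1...
1..1......1....1....
..1......1....1....1
.1......1....1....1.
1......1....1....1..
......1....1....1..1
.....1....1....1..1.

.....1....1....1..1.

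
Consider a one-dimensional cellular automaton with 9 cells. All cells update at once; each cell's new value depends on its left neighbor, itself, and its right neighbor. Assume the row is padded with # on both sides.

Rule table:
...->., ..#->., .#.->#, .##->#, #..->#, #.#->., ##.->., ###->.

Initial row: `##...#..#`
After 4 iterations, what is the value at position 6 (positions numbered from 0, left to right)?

..#..##.#
#.##.#..#
..#..##.#  (repeats iteration 1; period 2)
iteration 4: #.##.#..#
position 6 holds .

.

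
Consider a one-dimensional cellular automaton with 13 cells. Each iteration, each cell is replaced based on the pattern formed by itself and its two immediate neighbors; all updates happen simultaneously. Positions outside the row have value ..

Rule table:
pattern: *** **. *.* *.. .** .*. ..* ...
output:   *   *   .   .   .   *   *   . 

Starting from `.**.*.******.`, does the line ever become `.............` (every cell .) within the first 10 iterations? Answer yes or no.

no

iteration 1: *.*.*..*****.
iteration 2: *.*.*.*.****.
iteration 3: *.*.*.*..***.
iteration 4: *.*.*.*.*.**.
iteration 5: *.*.*.*.*..*.
iteration 6: *.*.*.*.*.**.  (repeats iteration 4; period 2)
iteration 10: *.*.*.*.*.**.
iteration 10 is *.*.*.*.*.**., still not uniform .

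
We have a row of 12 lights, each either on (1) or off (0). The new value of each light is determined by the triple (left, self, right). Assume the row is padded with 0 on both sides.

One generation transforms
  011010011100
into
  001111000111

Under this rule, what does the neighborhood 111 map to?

At position 8 the neighborhood is 111; the next row has 0 there.

0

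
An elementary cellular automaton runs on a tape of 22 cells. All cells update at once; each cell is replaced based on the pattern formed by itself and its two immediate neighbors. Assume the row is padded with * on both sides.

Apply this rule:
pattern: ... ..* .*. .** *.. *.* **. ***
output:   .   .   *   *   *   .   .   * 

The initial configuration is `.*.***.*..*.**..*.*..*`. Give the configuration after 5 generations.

generation 1: .*.**..**.*.*.*.*.**.*
generation 2: .*.*.*.*..*.*.*.*.*..*
generation 3: .*.*.*.**.*.*.*.*.**.*
generation 4: .*.*.*.*..*.*.*.*.*..*  (repeats generation 2; period 2)
generation 5: .*.*.*.**.*.*.*.*.**.*

.*.*.*.**.*.*.*.*.**.*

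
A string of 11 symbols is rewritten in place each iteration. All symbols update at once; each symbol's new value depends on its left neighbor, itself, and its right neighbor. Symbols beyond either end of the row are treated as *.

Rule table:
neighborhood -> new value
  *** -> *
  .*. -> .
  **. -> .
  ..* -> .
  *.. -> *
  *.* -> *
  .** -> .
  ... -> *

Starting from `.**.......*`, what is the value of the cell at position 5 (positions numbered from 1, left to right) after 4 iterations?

.

iteration 1: *..******..
iteration 2: .*..****.*.
iteration 3: *.*..**.*.*
iteration 4: .*.*...*.*.
position 5 holds .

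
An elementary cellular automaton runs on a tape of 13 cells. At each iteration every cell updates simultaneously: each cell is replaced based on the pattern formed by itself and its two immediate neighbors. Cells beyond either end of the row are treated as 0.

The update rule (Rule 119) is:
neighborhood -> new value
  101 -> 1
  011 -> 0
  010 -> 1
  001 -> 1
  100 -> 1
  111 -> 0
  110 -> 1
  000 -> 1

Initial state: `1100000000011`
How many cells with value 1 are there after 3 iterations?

11

0111111111101
1000000000111
1111111111001
count of 1: 11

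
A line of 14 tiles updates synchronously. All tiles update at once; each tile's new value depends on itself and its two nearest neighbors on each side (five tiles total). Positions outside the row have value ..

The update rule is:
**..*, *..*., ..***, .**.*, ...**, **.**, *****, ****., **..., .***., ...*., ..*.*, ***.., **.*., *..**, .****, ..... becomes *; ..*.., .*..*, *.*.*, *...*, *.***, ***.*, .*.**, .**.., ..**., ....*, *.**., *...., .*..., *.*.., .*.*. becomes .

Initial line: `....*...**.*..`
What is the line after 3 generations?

*..*.*..*.**..

**.*...*.**...
.**...**...*.*
*..*.*..*.**..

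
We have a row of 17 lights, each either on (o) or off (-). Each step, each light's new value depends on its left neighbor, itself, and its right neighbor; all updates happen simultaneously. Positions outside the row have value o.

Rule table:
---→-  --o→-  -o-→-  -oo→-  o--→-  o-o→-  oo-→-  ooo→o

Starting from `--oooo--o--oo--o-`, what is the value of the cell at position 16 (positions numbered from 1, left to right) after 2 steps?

step 1: ---oo------------
step 2: -----------------
position 16 holds -

-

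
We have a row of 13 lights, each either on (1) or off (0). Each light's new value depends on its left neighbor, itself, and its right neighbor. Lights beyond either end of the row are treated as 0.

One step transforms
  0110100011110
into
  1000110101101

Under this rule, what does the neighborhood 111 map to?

At position 9 the neighborhood is 111; the next row has 1 there.

1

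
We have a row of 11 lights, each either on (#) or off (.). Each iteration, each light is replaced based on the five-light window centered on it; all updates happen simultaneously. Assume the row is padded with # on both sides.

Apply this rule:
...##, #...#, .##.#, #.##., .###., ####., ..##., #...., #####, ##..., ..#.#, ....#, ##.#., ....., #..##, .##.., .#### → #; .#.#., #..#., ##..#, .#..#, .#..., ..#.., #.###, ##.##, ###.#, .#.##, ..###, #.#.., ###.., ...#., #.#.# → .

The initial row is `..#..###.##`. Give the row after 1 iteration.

....#.#...#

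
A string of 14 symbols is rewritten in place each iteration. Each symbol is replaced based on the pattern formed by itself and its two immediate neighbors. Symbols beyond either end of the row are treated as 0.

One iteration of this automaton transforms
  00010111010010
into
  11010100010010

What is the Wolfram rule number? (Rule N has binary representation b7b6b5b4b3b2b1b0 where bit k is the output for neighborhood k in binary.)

13

position 6: 111 → 0  (bit 7 = 0)
position 7: 110 → 0  (bit 6 = 0)
position 4: 101 → 0  (bit 5 = 0)
position 10: 100 → 0  (bit 4 = 0)
position 5: 011 → 1  (bit 3 = 1)
position 3: 010 → 1  (bit 2 = 1)
position 2: 001 → 0  (bit 1 = 0)
position 0: 000 → 1  (bit 0 = 1)
bits b7..b0 = 00001101 = 13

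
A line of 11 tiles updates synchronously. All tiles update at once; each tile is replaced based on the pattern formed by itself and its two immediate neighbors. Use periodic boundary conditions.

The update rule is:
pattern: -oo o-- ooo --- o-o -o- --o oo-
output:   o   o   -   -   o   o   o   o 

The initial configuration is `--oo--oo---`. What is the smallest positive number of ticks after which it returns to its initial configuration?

tick 1: -oooooooo--
tick 2: oo------oo-
tick 3: ooo----oooo
tick 4: --oo--oo---

4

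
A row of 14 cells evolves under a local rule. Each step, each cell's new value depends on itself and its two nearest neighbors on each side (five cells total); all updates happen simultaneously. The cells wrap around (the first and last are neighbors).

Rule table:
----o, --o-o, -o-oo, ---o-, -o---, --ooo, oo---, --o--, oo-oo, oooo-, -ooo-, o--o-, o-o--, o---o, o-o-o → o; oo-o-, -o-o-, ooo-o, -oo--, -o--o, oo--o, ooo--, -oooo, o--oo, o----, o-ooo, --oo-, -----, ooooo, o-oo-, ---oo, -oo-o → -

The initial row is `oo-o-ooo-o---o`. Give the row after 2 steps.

------o--oo-o-

o--oo-o--ooo-o
------o--oo-o-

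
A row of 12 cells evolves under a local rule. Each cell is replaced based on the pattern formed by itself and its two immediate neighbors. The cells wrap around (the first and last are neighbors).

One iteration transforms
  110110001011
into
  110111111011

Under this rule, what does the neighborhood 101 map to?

At position 2 the neighborhood is 101; the next row has 0 there.

0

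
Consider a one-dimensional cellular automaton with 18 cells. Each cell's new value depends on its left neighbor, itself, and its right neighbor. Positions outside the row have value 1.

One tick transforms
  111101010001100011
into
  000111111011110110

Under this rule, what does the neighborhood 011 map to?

1

At position 11 the neighborhood is 011; the next row has 1 there.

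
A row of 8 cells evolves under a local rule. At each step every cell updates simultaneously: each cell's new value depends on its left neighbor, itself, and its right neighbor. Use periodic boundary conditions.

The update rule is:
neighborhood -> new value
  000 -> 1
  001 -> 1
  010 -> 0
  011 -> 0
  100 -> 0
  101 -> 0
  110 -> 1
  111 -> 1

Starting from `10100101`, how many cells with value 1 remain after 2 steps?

4

step 1: 10001000
step 2: 00110011
count of 1: 4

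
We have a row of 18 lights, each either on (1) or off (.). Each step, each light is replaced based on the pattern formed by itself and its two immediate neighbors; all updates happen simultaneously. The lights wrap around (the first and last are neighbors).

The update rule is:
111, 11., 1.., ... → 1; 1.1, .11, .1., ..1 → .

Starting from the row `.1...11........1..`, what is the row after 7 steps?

step 1: ..11..11111111..11
step 2: 1..11..11111111..1
step 3: 11..11..11111111..
step 4: .11..11..11111111.
step 5: ..11..11..11111111
step 6: 1..11..11..1111111
step 7: 11..11..11..111111

11..11..11..111111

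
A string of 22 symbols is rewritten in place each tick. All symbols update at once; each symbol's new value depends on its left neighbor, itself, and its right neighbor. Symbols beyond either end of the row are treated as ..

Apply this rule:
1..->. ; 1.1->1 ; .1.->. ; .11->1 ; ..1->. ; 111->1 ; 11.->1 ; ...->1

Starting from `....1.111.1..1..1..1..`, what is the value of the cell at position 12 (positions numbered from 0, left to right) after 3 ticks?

111..11111...........1
111..11111.111111111..
111..111111111111111.1
position 12 holds 1

1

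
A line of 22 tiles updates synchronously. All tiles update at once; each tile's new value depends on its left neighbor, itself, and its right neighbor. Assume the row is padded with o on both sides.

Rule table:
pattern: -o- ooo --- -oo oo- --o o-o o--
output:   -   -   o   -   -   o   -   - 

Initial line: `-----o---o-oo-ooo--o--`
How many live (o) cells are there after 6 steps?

-oooo--oo---------o--o
------o---oooooooo--o-
-ooooo--oo---------o--
-------o---oooooooo--o
-oooooo--oo---------o-
--------o---oooooooo--
count of o: 9

9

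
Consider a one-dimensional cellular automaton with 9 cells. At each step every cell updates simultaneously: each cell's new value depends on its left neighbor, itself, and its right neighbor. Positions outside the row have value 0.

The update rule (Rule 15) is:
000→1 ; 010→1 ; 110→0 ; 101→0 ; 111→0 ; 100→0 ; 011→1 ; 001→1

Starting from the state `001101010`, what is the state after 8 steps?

111001010
100011010
101110010
101000110
101011100
101010001
101010111
101010100

101010100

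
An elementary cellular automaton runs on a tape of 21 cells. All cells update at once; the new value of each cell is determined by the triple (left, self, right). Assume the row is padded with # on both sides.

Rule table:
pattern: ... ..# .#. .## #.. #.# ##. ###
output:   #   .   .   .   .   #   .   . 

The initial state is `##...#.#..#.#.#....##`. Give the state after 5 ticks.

...#..#....#.#..##...
.#......##..#......#.
#..####.......####..#
........#####........
.######.......######.

.######.......######.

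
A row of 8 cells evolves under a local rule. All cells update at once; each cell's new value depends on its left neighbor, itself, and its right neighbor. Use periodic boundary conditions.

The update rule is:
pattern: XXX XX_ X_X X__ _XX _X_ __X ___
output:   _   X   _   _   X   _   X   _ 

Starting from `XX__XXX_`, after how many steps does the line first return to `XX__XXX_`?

24

XX_XX_X_
XX_XX___
XX_XX__X
_X_XX_XX
___XX_XX
__XXX_XX
_XX_X_XX
_XX___XX
_XX__XXX
_XX_XX_X
_XX_XX__
XXX_XX__
X_X_XX_X
X___XX_X
X__XXX_X
X_XX_X_X
X_XX___X
X_XX__XX
X_XX_XX_
__XX_XX_
_XXX_XX_
XX_X_XX_
XX___XX_
XX__XXX_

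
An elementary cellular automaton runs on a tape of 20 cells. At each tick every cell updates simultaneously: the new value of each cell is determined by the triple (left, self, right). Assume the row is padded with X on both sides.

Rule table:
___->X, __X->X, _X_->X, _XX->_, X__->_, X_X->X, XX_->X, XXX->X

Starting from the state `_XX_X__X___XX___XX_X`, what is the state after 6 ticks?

X_XXX_XX_XX_X_XX_XX_
XX_XXX_XX_XXXX_XX_XX
XXX_XXX_XX_XXXX_XX_X
XXXX_XXX_XX_XXXX_XX_
XXXXX_XXX_XX_XXXX_XX
XXXXXX_XXX_XX_XXXX_X

XXXXXX_XXX_XX_XXXX_X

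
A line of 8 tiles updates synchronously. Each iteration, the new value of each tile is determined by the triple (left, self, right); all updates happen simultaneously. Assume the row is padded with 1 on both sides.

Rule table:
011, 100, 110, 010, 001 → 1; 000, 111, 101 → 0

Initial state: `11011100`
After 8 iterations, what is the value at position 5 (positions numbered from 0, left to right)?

1

01010111
01010100
01010111  (repeats iteration 1; period 2)
iteration 8: 01010100
position 5 holds 1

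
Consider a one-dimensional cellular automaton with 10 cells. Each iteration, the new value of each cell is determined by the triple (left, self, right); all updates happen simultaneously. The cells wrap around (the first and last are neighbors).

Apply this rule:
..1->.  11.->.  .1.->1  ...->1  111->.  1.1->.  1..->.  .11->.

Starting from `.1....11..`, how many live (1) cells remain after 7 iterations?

.1.11....1
.1....11.1
.1.11....1  (repeats iteration 1; period 2)
iteration 7: .1.11....1
count of 1: 4

4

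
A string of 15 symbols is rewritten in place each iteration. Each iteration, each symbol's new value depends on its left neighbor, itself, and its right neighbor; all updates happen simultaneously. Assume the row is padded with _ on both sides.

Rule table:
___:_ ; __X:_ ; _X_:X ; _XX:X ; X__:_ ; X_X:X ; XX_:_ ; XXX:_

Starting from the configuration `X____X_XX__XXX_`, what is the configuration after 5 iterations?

X____XXX___X___
X____X_____X___
X____X_____X___  (fixed point — unchanged through iteration 5)

X____X_____X___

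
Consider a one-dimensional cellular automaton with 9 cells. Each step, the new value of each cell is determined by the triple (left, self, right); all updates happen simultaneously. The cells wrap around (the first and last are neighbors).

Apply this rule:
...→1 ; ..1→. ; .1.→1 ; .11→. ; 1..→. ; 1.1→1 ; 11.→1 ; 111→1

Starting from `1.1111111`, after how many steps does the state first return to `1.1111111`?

9

11.111111
111.11111
1111.1111
11111.111
111111.11
1111111.1
11111111.
.11111111
1.1111111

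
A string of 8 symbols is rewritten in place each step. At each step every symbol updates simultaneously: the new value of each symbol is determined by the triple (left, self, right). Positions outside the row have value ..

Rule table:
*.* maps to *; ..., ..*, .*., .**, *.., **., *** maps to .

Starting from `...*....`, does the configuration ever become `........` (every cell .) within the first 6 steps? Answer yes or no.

step 1: ........
all cells are . at step 1

yes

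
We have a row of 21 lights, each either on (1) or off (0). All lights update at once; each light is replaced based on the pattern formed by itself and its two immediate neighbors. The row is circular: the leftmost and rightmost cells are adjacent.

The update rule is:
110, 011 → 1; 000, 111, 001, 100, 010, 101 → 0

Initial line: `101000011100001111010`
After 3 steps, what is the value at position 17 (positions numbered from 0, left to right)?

step 1: 000000010100001001000
step 2: 000000000000000000000
step 3: 000000000000000000000
position 17 holds 0

0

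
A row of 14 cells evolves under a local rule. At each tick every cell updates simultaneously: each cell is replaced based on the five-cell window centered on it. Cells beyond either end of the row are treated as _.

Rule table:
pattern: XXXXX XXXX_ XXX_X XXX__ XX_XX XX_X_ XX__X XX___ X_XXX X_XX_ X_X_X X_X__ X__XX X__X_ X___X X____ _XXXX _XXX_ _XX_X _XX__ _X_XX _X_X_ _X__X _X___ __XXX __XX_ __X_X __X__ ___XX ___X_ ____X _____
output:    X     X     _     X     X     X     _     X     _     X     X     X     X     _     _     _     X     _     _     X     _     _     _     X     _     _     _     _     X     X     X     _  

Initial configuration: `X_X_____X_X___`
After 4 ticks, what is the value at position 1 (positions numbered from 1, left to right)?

X

tick 1: __XX__XX__XX__
tick 2: XX_X_X_X_X_XX_
tick 3: __XX_X_X_X_XXX
tick 4: XX__XX_X_X___X
position 1 holds X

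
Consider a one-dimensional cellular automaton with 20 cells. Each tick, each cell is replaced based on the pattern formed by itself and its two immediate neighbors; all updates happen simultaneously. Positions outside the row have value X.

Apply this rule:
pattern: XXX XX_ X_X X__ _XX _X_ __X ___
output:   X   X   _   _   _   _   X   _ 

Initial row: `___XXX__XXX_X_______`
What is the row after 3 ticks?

____X____X_______X__

__X_XX_X_XX________X
_X___X____X_______X_
____X____X_______X__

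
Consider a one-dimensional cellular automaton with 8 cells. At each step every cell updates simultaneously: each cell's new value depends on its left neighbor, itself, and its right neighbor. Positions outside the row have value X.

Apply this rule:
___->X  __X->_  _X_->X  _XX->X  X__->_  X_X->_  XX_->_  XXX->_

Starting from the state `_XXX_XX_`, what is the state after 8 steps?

step 1: _X___X__
step 2: _X_X_X__
step 3: _X_X_X__  (fixed point — unchanged through step 8)

_X_X_X__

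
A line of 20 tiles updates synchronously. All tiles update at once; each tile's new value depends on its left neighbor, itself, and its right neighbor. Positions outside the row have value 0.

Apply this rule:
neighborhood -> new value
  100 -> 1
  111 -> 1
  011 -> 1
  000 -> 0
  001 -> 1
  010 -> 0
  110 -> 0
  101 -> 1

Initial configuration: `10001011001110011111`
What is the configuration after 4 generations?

generation 1: 01010110111101111110
generation 2: 10101101111011111101
generation 3: 01011011110111111010
generation 4: 10110111101111110101

10110111101111110101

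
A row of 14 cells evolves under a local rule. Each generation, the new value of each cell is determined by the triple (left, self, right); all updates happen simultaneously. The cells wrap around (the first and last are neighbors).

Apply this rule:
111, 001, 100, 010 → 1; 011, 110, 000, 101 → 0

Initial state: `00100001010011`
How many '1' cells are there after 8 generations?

11110011011100
01101100001011
00000010011000
00000111100100
00001011011110
00011000001101
10100100010001
00111110111010
count of 1: 9

9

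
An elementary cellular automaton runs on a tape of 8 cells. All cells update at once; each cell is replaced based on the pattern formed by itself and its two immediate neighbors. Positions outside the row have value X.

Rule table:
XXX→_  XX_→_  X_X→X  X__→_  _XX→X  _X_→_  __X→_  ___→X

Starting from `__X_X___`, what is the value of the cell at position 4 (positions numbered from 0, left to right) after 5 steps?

step 1: ___X__X_
step 2: _X_____X
step 3: X__XXX_X
step 4: ___X__XX
step 5: _X____X_
position 4 holds _

_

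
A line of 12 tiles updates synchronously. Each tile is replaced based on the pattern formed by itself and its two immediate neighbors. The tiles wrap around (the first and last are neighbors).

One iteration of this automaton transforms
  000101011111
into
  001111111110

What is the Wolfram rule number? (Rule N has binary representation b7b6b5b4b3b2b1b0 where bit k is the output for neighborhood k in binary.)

174

position 8: 111 → 1  (bit 7 = 1)
position 11: 110 → 0  (bit 6 = 0)
position 4: 101 → 1  (bit 5 = 1)
position 0: 100 → 0  (bit 4 = 0)
position 7: 011 → 1  (bit 3 = 1)
position 3: 010 → 1  (bit 2 = 1)
position 2: 001 → 1  (bit 1 = 1)
position 1: 000 → 0  (bit 0 = 0)
bits b7..b0 = 10101110 = 174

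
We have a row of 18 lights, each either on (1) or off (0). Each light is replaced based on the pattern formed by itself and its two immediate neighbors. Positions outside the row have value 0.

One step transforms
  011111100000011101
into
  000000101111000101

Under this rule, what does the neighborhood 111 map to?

At position 2 the neighborhood is 111; the next row has 0 there.

0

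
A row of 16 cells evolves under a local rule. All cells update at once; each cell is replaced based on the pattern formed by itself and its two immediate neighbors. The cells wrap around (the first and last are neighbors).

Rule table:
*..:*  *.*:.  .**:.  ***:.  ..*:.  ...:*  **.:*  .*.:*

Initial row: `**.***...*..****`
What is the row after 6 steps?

...*..******.***

.*...***.**.....
.***...*..******
...***.**......*
**...*..******.*
.***.**......*..
...*..******.***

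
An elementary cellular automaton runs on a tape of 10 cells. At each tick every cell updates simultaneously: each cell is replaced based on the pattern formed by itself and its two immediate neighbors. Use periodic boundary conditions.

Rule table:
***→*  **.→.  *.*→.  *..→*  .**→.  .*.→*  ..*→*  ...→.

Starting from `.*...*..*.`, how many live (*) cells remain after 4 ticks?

5

***.******
**...*****
*.*.*.****
..*.*..***
count of *: 5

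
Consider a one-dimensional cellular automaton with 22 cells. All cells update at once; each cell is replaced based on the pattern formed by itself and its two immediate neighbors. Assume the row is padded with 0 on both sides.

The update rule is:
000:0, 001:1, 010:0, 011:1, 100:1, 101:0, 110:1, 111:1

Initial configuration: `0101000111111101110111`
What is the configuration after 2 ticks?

0101001111111101110111

1000101111111101110111
0101001111111101110111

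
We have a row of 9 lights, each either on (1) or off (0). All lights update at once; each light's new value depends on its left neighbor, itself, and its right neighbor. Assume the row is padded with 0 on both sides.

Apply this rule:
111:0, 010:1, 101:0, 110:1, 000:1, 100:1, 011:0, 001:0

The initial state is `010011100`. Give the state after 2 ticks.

001110001

011000111
001110001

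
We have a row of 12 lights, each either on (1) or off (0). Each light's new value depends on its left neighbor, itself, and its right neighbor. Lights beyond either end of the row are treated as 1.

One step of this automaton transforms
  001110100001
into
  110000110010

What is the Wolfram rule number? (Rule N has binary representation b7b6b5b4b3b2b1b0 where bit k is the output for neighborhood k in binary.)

22

position 3: 111 → 0  (bit 7 = 0)
position 4: 110 → 0  (bit 6 = 0)
position 5: 101 → 0  (bit 5 = 0)
position 0: 100 → 1  (bit 4 = 1)
position 2: 011 → 0  (bit 3 = 0)
position 6: 010 → 1  (bit 2 = 1)
position 1: 001 → 1  (bit 1 = 1)
position 8: 000 → 0  (bit 0 = 0)
bits b7..b0 = 00010110 = 22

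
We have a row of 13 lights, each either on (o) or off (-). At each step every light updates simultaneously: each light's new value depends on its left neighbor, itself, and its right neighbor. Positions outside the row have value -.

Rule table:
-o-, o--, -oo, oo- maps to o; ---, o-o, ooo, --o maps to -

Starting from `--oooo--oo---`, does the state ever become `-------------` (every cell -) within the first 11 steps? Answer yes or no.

no

--o--oo-ooo--
--oo-oo-o-oo-
--oo-oo-o-ooo
--oo-oo-o-o-o
--oo-oo-o-o-o  (fixed point — unchanged through step 11)
step 11 is --oo-oo-o-o-o, still not uniform -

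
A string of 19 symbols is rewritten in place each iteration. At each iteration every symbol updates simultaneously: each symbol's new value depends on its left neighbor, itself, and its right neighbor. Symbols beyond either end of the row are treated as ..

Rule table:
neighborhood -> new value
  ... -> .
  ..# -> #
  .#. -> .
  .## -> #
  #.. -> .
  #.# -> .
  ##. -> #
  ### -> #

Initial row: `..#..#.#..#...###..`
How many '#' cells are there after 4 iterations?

.#..#....#...####..
#..#....#...#####..
..#....#...######..
.#....#...#######..
count of #: 9

9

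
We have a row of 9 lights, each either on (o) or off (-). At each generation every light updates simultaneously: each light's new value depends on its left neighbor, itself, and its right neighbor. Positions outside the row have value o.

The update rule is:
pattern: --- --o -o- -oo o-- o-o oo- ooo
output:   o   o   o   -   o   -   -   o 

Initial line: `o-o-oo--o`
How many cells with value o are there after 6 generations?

generation 1: --o---oo-
generation 2: oooooo---
generation 3: ooooo-ooo
generation 4: oooo---oo
generation 5: ooo-ooo-o
generation 6: oo---o---
count of o: 3

3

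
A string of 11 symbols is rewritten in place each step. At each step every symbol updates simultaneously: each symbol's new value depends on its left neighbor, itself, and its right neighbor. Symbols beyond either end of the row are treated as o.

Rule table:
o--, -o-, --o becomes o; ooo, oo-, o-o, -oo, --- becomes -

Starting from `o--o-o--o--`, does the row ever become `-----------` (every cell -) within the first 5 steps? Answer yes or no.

yes

-ooo-oooooo
-----------
all cells are - at step 2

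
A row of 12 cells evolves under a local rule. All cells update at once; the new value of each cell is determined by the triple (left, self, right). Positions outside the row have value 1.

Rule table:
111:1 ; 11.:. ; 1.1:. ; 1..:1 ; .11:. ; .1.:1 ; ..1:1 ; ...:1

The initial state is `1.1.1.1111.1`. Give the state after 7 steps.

11.1111.1.11

..1.1..11...
111.111..111
11...1.11.11
1.1111.....1
...11.11111.
111....111..
11.1111.1.11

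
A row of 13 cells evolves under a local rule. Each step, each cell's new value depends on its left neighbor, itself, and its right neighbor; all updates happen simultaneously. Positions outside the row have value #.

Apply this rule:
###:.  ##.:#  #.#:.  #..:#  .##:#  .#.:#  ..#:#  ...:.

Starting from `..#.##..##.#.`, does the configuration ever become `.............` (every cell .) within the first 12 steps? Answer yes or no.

no

###.######.#.
..#.#....#.#.
###.##..##.#.
..#.######.#.
###.#....#.#.
..#.##..##.#.  (repeats step 0; period 6)
step 12: ..#.##..##.#.
step 12 is ..#.##..##.#., still not uniform .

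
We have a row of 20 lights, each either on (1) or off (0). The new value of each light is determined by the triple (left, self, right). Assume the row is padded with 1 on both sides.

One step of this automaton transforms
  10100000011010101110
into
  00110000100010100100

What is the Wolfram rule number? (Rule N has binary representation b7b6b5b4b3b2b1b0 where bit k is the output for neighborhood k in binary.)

position 17: 111 → 1  (bit 7 = 1)
position 0: 110 → 0  (bit 6 = 0)
position 1: 101 → 0  (bit 5 = 0)
position 3: 100 → 1  (bit 4 = 1)
position 9: 011 → 0  (bit 3 = 0)
position 2: 010 → 1  (bit 2 = 1)
position 8: 001 → 1  (bit 1 = 1)
position 4: 000 → 0  (bit 0 = 0)
bits b7..b0 = 10010110 = 150

150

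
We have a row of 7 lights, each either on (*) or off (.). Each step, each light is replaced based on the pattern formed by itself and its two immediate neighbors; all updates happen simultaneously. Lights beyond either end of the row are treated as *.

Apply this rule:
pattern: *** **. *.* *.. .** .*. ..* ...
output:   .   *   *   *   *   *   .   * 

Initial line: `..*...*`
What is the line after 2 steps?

*.***.*
***.***

***.***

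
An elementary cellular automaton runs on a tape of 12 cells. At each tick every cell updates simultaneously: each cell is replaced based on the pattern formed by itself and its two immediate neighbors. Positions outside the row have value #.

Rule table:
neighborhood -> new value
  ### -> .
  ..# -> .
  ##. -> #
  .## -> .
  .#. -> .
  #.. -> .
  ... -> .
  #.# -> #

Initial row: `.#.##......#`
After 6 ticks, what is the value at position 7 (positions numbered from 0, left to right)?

.

tick 1: #.#.#.......
tick 2: ##.#........
tick 3: .##.........
tick 4: #.#.........
tick 5: ##..........
tick 6: .#..........
position 7 holds .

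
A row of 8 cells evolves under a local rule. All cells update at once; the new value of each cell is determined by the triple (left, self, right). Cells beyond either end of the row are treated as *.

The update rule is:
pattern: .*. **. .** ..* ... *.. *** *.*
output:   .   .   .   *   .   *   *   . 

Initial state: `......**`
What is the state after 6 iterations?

*....*.*
.*..*...
..**.*.*
**......
*.*....*
...*..*.

...*..*.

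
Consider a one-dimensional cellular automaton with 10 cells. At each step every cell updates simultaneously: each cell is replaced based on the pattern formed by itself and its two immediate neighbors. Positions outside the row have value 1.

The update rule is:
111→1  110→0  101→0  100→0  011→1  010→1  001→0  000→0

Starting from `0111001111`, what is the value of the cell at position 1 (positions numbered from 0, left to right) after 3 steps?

step 1: 0110001111
step 2: 0100001111
step 3: 0100001111
position 1 holds 1

1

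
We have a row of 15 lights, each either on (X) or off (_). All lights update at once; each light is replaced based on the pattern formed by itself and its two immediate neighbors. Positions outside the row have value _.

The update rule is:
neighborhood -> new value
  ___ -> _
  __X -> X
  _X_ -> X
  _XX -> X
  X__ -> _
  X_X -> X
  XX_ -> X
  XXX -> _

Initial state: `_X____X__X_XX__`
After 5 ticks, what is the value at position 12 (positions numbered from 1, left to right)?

_

tick 1: XX___XX_XXXXX__
tick 2: XX__XXXXX___X__
tick 3: XX_XX___X__XX__
tick 4: XXXXX__XX_XXX__
tick 5: X___X_XXXXX_X__
position 12 holds _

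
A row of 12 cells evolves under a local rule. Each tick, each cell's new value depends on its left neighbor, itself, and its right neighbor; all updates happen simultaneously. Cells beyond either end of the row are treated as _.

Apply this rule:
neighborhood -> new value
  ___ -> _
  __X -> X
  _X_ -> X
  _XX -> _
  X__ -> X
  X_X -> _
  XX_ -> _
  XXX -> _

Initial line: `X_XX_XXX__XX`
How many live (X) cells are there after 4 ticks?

4

X_______XX__
XX_____X__X_
__X___XXXXXX
_XXX_X______
count of X: 4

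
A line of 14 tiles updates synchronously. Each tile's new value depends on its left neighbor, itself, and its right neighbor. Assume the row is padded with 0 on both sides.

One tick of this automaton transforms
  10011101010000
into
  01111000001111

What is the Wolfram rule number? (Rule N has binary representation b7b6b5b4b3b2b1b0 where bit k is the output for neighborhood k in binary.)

position 4: 111 → 1  (bit 7 = 1)
position 5: 110 → 0  (bit 6 = 0)
position 6: 101 → 0  (bit 5 = 0)
position 1: 100 → 1  (bit 4 = 1)
position 3: 011 → 1  (bit 3 = 1)
position 0: 010 → 0  (bit 2 = 0)
position 2: 001 → 1  (bit 1 = 1)
position 11: 000 → 1  (bit 0 = 1)
bits b7..b0 = 10011011 = 155

155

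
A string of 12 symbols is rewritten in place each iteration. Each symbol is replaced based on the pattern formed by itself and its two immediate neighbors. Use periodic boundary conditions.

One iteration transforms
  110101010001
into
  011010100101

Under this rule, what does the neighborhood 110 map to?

At position 1 the neighborhood is 110; the next row has 1 there.

1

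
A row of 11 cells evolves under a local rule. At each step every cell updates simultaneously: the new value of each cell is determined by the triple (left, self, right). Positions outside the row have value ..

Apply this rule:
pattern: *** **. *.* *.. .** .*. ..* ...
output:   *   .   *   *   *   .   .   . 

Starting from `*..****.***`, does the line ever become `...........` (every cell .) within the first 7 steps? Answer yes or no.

no

.*.***.***.
..***.***.*
..**.***.*.
..*.***.*.*
...***.*.*.
...**.*.*.*
...*.*.*.*.
step 7 is ...*.*.*.*., still not uniform .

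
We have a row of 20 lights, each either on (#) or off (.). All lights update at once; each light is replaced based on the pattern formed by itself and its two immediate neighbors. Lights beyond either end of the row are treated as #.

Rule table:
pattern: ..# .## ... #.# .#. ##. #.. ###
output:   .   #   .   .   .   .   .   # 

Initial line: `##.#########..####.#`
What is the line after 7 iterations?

...##..............#

iteration 1: #..########...###..#
iteration 2: ...#######....##...#
iteration 3: ...######.....#....#
iteration 4: ...#####...........#
iteration 5: ...####............#
iteration 6: ...###.............#
iteration 7: ...##..............#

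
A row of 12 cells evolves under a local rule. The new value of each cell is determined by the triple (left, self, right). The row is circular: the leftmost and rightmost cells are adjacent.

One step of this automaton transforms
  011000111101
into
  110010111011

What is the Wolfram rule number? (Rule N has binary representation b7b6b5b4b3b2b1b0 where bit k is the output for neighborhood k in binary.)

173

position 7: 111 → 1  (bit 7 = 1)
position 2: 110 → 0  (bit 6 = 0)
position 0: 101 → 1  (bit 5 = 1)
position 3: 100 → 0  (bit 4 = 0)
position 1: 011 → 1  (bit 3 = 1)
position 11: 010 → 1  (bit 2 = 1)
position 5: 001 → 0  (bit 1 = 0)
position 4: 000 → 1  (bit 0 = 1)
bits b7..b0 = 10101101 = 173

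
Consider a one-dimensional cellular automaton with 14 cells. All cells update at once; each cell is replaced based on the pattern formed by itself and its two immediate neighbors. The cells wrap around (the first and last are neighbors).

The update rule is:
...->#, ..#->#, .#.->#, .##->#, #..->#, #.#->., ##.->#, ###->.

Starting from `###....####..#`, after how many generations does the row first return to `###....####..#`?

..######..####
###....####..#

2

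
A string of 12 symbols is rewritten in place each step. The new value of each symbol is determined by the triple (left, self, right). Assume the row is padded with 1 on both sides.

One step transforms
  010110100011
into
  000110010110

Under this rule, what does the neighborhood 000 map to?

0

At position 8 the neighborhood is 000; the next row has 0 there.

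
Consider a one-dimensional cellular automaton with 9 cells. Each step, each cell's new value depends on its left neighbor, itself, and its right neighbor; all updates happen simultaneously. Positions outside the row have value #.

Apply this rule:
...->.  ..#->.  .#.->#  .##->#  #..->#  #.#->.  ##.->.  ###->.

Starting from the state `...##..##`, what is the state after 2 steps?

#..#.#.#.
.#.#.#.#.

.#.#.#.#.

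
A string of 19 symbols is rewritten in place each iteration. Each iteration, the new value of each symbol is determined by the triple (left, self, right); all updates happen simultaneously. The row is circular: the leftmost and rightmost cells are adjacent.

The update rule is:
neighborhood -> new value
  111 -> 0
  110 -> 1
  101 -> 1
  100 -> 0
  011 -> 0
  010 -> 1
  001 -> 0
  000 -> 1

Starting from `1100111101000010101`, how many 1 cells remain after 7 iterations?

iteration 1: 0100000111011011110
iteration 2: 0101110001101100010
iteration 3: 0110010100110101010
iteration 4: 0010011100011111110
iteration 5: 1010000101000000010
iteration 6: 1110110111011111011
iteration 7: 0011011001100001100
count of 1: 8

8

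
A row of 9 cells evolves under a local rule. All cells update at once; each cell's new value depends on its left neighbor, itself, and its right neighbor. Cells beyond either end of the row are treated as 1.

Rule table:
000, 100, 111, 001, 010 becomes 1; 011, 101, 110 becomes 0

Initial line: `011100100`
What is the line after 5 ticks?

tick 1: 001011111
tick 2: 111001111
tick 3: 110110111
tick 4: 100000011
tick 5: 011111101

011111101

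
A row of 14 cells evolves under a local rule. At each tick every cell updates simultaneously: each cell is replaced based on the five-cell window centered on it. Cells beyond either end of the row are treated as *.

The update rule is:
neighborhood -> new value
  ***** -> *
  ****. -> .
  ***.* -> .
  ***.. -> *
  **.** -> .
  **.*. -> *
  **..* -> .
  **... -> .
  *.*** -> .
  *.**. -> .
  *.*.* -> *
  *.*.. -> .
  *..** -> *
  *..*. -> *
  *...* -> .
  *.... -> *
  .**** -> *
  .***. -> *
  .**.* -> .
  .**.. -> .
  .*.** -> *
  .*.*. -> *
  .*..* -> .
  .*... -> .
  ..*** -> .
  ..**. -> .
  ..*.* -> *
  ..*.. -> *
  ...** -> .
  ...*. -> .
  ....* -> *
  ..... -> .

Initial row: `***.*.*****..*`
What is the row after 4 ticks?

tick 1: *..***.**.*.*.
tick 2: *.*.*....*****
tick 3: .***..**..****
tick 4: ..**.*...*.***

..**.*...*.***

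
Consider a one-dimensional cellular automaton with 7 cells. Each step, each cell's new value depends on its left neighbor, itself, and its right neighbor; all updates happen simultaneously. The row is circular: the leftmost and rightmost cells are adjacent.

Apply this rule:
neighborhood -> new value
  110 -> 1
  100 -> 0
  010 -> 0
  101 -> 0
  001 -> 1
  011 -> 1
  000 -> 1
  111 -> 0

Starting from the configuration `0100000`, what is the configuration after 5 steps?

1001111
1011000
0011011
0111011
0101011

0101011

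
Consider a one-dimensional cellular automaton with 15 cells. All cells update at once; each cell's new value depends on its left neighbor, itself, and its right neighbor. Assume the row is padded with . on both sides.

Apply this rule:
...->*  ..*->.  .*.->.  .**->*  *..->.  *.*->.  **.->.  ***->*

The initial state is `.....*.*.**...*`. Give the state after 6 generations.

****.....*..*..
***..***......*
**...**..****..
*..*.*...***..*
.......*.**....
******...*..***

******...*..***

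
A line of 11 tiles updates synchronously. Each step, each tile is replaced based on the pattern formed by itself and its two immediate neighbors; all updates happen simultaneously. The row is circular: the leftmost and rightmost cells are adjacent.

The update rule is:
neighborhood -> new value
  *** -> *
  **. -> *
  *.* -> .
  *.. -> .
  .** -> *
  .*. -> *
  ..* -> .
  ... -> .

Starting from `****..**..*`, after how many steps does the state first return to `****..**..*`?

1

****..**..*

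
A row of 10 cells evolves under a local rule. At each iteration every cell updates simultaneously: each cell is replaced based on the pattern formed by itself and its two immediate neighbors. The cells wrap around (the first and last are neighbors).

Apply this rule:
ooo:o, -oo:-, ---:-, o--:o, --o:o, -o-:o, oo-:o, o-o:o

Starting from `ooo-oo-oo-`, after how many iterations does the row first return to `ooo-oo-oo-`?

10

iteration 1: -ooo-oo-oo
iteration 2: o-ooo-oo-o
iteration 3: oo-ooo-oo-
iteration 4: -oo-ooo-oo
iteration 5: o-oo-ooo-o
iteration 6: oo-oo-ooo-
iteration 7: -oo-oo-ooo
iteration 8: o-oo-oo-oo
iteration 9: oo-oo-oo-o
iteration 10: ooo-oo-oo-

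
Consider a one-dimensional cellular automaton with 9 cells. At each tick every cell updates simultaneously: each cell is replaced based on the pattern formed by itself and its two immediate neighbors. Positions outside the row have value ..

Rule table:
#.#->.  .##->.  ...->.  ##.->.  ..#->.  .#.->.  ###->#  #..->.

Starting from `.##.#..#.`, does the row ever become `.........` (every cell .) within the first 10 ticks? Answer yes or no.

tick 1: .........
all cells are . at tick 1

yes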